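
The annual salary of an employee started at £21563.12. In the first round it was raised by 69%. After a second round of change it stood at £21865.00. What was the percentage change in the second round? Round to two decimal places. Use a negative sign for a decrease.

-40.00%

After the first round: £21563.12 × 1.69 = £36441.6728.
Second-round multiplier: £21865.00 ÷ £36441.6728 ≈ 0.6.
That is a change of -40.00%.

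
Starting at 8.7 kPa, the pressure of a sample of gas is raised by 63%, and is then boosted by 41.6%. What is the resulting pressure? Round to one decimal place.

Each change multiplies by a factor: 1.63 × 1.416 = 2.30808.
8.7 × 2.30808 = 20.080296 ≈ 20.1.

20.1 kPa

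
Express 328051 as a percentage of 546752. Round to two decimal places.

60.00%

328051 ÷ 546752 ≈ 60.00%.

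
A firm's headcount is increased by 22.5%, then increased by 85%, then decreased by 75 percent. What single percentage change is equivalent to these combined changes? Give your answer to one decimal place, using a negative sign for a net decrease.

-43.3%

The combined multiplier is 1.225 × 1.85 × 0.25 = 0.5665625.
That corresponds to a decrease of 43.3%.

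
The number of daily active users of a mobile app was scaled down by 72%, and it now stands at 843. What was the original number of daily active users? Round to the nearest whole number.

3,011

The overall multiplier applied was 0.28.
So the original number of daily active users was 843 ÷ 0.28 ≈ 3,011.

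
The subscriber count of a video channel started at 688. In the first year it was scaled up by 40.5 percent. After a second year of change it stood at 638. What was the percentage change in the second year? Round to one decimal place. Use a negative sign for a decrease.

After the first year: 688 × 1.405 = 966.64.
Second-year multiplier: 638 ÷ 966.64 ≈ 0.66002.
That is a change of -34.0%.

-34.0%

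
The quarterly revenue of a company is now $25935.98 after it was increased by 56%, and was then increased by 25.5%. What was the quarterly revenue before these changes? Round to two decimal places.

$13247.51

Undoing the 25.5% increase: $25935.98 ÷ 1.255 ≈ $20666.119522.
Undoing the 56% increase: $20666.119522 ÷ 1.56 ≈ $13247.51.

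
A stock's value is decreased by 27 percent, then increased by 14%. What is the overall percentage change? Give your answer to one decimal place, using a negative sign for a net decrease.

-16.8%

The combined multiplier is 0.73 × 1.14 = 0.8322.
That corresponds to a decrease of 16.8%.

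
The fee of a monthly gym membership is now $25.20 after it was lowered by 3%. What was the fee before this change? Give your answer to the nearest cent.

$25.98

The overall multiplier applied was 0.97.
So the original fee was $25.20 ÷ 0.97 ≈ $25.98.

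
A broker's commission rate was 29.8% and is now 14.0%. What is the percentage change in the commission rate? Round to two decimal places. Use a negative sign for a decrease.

The change is 14.0 − 29.8 = -15.8 percentage points.
Relative to the original 29.8%, that is -15.8 ÷ 29.8 ≈ -53.02%.

-53.02%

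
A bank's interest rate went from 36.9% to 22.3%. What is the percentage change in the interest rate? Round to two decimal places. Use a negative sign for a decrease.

The change is 22.3 − 36.9 = -14.6 percentage points.
Relative to the original 36.9%, that is -14.6 ÷ 36.9 ≈ -39.57%.

-39.57%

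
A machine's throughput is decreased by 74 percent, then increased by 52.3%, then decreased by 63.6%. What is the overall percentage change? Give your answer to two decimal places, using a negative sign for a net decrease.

A 74% decrease multiplies by 0.26.
Then a 52.3% increase: 0.26 × 1.523 = 0.39598.
Then a 63.6% decrease: 0.39598 × 0.364 = 0.14413672.
Overall factor 0.14413672, i.e. -85.59%.

-85.59%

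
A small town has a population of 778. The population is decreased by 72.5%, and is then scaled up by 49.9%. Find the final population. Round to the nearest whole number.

After the 72.5% decrease: 778 × 0.275 = 213.95.
49.9% increase: 213.95 × 1.499 = 320.71105 ≈ 321.

321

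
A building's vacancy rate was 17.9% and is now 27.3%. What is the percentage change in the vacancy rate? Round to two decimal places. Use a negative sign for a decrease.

The change is 27.3 − 17.9 = 9.4 percentage points.
Relative to the original 17.9%, that is 9.4 ÷ 17.9 ≈ 52.51%.

52.51%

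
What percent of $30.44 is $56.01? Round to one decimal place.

$56.01 ÷ $30.44 ≈ 184.0%.

184.0%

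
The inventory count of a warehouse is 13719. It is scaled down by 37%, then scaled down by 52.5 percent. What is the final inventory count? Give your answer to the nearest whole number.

After the 37% decrease: 13719 × 0.63 = 8642.97.
After the 52.5% decrease: 8642.97 × 0.475 = 4105.41075 ≈ 4105.

4105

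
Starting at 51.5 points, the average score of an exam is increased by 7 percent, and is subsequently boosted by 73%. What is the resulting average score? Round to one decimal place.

After the 7% increase: 51.5 × 1.07 = 55.105.
After the 73% increase: 55.105 × 1.73 = 95.33165 ≈ 95.3.

95.3 points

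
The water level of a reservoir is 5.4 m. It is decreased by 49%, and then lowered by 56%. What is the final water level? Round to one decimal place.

1.2 m

After the 49% decrease: 5.4 × 0.51 = 2.754.
56% decrease: 2.754 × 0.44 = 1.21176 ≈ 1.2.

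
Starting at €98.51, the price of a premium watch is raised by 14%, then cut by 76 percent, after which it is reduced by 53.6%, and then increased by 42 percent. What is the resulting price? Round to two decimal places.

Each change multiplies by a factor: 1.14 × 0.24 × 0.464 × 1.42 = 0.180269568.
€98.51 × 0.180269568 = €17.75835514368 ≈ €17.76.

€17.76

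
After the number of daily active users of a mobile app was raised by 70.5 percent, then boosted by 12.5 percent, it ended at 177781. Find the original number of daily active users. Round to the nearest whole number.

Undoing the 12.5% increase: 177781 ÷ 1.125 ≈ 158027.555556.
Undoing the 70.5% increase: 158027.555556 ÷ 1.705 ≈ 92685.

92685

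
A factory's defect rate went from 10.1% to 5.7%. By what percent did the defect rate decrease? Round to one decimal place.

43.6%

The change is 5.7 − 10.1 = -4.4 percentage points.
Relative to the original 10.1%, that is -4.4 ÷ 10.1 ≈ -43.6%.
So the defect rate fell by 43.6%.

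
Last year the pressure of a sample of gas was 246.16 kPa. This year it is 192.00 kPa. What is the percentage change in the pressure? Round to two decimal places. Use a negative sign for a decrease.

-22.00%

Change: 192.00 − 246.16 = -54.16.
Relative to the original: -54.16 ÷ 246.16 ≈ -22.00%.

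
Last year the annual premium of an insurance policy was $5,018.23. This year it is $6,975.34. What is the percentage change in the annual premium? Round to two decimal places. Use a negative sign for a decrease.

39.00%

Change: $6,975.34 − $5,018.23 = $1,957.11.
Relative to the original: $1,957.11 ÷ $5,018.23 ≈ 39.00%.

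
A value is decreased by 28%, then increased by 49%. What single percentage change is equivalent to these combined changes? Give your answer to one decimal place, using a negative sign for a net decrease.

7.3%

A 28% decrease multiplies by 0.72.
Then a 49% increase: 0.72 × 1.49 = 1.0728.
Overall factor 1.0728, i.e. 7.3%.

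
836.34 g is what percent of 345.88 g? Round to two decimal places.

241.80%

836.34 g ÷ 345.88 g ≈ 241.80%.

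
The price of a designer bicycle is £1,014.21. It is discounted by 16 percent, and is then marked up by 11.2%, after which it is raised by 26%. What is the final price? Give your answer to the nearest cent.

After the 16% decrease: £1,014.21 × 0.84 = £851.9364.
After the 11.2% increase: £851.9364 × 1.112 = £947.3532768.
After the 26% increase: £947.3532768 × 1.26 = £1193.665128768 ≈ £1,193.67.

£1,193.67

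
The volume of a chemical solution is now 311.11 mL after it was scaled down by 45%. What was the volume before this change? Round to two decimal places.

565.65 mL

The overall multiplier applied was 0.55.
So the original volume was 311.11 ÷ 0.55 ≈ 565.65 mL.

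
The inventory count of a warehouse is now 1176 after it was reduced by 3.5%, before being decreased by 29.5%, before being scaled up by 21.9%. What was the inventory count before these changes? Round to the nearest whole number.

The overall multiplier applied was 0.965 × 0.705 × 1.219 = 0.829316175.
So the original inventory count was 1176 ÷ 0.829316175 ≈ 1418.

1418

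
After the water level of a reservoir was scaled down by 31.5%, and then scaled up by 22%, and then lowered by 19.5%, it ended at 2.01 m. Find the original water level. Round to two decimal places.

Undoing the 19.5% decrease: 2.01 ÷ 0.805 ≈ 2.496894.
Undoing the 22% increase: 2.496894 ÷ 1.22 ≈ 2.046634.
Undoing the 31.5% decrease: 2.046634 ÷ 0.685 ≈ 2.99 m.

2.99 m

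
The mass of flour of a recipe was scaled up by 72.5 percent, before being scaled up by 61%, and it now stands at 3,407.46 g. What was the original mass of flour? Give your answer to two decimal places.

1,226.92 g

Undoing the 61% increase: 3,407.46 ÷ 1.61 ≈ 2116.434783.
Undoing the 72.5% increase: 2116.434783 ÷ 1.725 ≈ 1,226.92 g.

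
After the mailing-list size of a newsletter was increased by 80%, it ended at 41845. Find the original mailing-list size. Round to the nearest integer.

23247

The overall multiplier applied was 1.8.
So the original mailing-list size was 41845 ÷ 1.8 ≈ 23247.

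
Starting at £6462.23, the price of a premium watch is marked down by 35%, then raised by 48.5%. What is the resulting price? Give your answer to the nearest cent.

After the 35% decrease: £6462.23 × 0.65 = £4200.4495.
Apply the 48.5% increase: £4200.4495 × 1.485 = £6237.6675075 ≈ £6237.67.

£6237.67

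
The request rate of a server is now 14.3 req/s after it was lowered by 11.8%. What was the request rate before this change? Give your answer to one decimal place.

The overall multiplier applied was 0.882.
So the original request rate was 14.3 ÷ 0.882 ≈ 16.2 req/s.

16.2 req/s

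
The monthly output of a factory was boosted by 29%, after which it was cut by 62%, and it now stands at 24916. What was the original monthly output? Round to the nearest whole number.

The overall multiplier applied was 1.29 × 0.38 = 0.4902.
So the original monthly output was 24916 ÷ 0.4902 ≈ 50828.

50828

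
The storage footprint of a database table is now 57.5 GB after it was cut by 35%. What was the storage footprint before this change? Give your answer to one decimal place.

88.5 GB

The overall multiplier applied was 0.65.
So the original storage footprint was 57.5 ÷ 0.65 ≈ 88.5 GB.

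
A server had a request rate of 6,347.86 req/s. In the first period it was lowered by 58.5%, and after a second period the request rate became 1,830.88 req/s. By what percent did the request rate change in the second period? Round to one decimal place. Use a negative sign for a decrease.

After the first period: 6,347.86 × 0.415 = 2634.3619.
Second-period multiplier: 1,830.88 ÷ 2634.3619 ≈ 0.695.
That is a change of -30.5%.

-30.5%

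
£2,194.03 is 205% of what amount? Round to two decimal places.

£1,070.26

£2,194.03 ÷ 2.05 ≈ £1,070.26.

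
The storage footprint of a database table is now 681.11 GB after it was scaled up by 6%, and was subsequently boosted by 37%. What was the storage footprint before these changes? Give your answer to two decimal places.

The overall multiplier applied was 1.06 × 1.37 = 1.4522.
So the original storage footprint was 681.11 ÷ 1.4522 ≈ 469.02 GB.

469.02 GB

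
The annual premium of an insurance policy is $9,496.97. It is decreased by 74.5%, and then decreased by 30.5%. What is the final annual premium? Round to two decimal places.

$1,683.10

Apply the 74.5% decrease: $9,496.97 × 0.255 = $2421.72735.
30.5% decrease: $2421.72735 × 0.695 = $1683.10050825 ≈ $1,683.10.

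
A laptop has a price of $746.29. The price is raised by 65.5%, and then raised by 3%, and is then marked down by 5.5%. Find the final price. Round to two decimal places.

$1202.19

Apply the 65.5% increase: $746.29 × 1.655 = $1235.10995.
After the 3% increase: $1235.10995 × 1.03 = $1272.1632485.
After the 5.5% decrease: $1272.1632485 × 0.945 = $1202.1942698325 ≈ $1202.19.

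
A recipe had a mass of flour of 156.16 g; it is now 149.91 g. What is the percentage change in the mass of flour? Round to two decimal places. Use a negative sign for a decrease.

-4.00%

Change: 149.91 − 156.16 = -6.25.
Relative to the original: -6.25 ÷ 156.16 ≈ -4.00%.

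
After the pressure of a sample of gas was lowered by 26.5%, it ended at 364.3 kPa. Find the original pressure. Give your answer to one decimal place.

The overall multiplier applied was 0.735.
So the original pressure was 364.3 ÷ 0.735 ≈ 495.6 kPa.

495.6 kPa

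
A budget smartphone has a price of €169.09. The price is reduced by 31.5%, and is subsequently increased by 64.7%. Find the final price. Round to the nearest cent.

Each change multiplies by a factor: 0.685 × 1.647 = 1.128195.
€169.09 × 1.128195 = €190.76649255 ≈ €190.77.

€190.77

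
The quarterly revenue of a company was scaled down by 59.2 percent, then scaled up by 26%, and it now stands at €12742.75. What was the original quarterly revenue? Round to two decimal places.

€24787.48

The overall multiplier applied was 0.408 × 1.26 = 0.51408.
So the original quarterly revenue was €12742.75 ÷ 0.51408 ≈ €24787.48.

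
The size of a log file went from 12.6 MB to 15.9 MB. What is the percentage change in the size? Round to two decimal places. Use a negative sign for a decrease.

26.19%

Change: 15.9 − 12.6 = 3.3.
Relative to the original: 3.3 ÷ 12.6 ≈ 26.19%.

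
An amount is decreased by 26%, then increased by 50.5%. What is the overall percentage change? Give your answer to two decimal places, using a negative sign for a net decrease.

11.37%

The combined multiplier is 0.74 × 1.505 = 1.1137.
That corresponds to an increase of 11.37%.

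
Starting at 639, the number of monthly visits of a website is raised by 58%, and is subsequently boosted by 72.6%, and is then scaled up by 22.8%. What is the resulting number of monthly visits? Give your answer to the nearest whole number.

Each change multiplies by a factor: 1.58 × 1.726 × 1.228 = 3.34885424.
639 × 3.34885424 = 2139.91785936 ≈ 2140.

2140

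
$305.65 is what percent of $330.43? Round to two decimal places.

92.50%

$305.65 ÷ $330.43 ≈ 92.50%.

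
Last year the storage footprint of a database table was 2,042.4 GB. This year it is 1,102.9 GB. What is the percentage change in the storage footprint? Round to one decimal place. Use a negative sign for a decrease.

-46.0%

Change: 1,102.9 − 2,042.4 = -939.5.
Relative to the original: -939.5 ÷ 2,042.4 ≈ -46.0%.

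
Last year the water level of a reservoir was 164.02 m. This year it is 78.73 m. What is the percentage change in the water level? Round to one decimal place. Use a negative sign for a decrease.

-52.0%

Change: 78.73 − 164.02 = -85.29.
Relative to the original: -85.29 ÷ 164.02 ≈ -52.0%.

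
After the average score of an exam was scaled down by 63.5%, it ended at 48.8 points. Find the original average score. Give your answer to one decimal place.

The overall multiplier applied was 0.365.
So the original average score was 48.8 ÷ 0.365 ≈ 133.7 points.

133.7 points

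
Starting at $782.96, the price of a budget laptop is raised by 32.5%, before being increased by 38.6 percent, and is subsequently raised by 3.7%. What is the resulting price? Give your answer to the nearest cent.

$1491.07

Each change multiplies by a factor: 1.325 × 1.386 × 1.037 = 1.90439865.
$782.96 × 1.90439865 = $1491.067967004 ≈ $1491.07.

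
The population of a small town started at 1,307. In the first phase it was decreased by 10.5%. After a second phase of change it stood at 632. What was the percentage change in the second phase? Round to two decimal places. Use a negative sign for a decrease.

After the first phase: 1,307 × 0.895 = 1169.765.
Second-phase multiplier: 632 ÷ 1169.765 ≈ 0.540279.
That is a change of -45.97%.

-45.97%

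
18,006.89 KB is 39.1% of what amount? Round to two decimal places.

46,053.43 KB

18,006.89 KB ÷ 0.391 ≈ 46,053.43 KB.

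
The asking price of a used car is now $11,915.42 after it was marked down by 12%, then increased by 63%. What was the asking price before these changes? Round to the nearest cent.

$8,306.90

The overall multiplier applied was 0.88 × 1.63 = 1.4344.
So the original asking price was $11,915.42 ÷ 1.4344 ≈ $8,306.90.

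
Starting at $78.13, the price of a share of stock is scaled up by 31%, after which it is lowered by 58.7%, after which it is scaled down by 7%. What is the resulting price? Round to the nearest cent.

$39.31

31% increase: $78.13 × 1.31 = $102.3503.
After the 58.7% decrease: $102.3503 × 0.413 = $42.2706739.
After the 7% decrease: $42.2706739 × 0.93 = $39.311726727 ≈ $39.31.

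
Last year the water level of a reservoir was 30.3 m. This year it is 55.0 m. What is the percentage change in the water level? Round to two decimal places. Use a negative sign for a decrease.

Change: 55.0 − 30.3 = 24.7.
Relative to the original: 24.7 ÷ 30.3 ≈ 81.52%.

81.52%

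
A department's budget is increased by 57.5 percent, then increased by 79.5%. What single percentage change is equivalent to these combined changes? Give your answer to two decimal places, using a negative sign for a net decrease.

182.71%

The combined multiplier is 1.575 × 1.795 = 2.827125.
That corresponds to an increase of 182.71%.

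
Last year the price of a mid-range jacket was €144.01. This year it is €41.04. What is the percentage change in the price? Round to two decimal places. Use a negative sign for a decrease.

Change: €41.04 − €144.01 = -€102.97.
Relative to the original: -€102.97 ÷ €144.01 ≈ -71.50%.

-71.50%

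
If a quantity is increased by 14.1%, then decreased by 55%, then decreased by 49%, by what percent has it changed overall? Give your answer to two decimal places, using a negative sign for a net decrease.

-73.81%

The combined multiplier is 1.141 × 0.45 × 0.51 = 0.2618595.
That corresponds to a decrease of 73.81%.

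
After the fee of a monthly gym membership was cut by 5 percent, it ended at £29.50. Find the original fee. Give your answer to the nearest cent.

£31.05

The overall multiplier applied was 0.95.
So the original fee was £29.50 ÷ 0.95 ≈ £31.05.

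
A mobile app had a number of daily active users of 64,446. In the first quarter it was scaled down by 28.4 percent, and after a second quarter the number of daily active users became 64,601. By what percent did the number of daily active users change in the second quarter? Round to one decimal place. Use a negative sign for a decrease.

40.0%

After the first quarter: 64,446 × 0.716 = 46143.336.
Second-quarter multiplier: 64,601 ÷ 46143.336 ≈ 1.40001.
That is a change of 40.0%.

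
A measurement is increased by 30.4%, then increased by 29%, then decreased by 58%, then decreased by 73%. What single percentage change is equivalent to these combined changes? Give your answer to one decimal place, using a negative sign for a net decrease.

-80.9%

The combined multiplier is 1.304 × 1.29 × 0.42 × 0.27 = 0.190756944.
That corresponds to a decrease of 80.9%.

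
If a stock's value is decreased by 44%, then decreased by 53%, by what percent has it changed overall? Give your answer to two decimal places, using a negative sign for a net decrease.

The combined multiplier is 0.56 × 0.47 = 0.2632.
That corresponds to a decrease of 73.68%.

-73.68%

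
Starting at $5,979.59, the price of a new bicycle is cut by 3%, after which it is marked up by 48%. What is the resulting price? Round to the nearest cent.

$8,584.30

Each change multiplies by a factor: 0.97 × 1.48 = 1.4356.
$5,979.59 × 1.4356 = $8584.299404 ≈ $8,584.30.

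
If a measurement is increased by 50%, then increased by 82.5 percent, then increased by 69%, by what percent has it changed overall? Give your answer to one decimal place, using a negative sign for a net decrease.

362.6%

The combined multiplier is 1.5 × 1.825 × 1.69 = 4.626375.
That corresponds to an increase of 362.6%.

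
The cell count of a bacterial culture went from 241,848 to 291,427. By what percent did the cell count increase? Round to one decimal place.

20.5%

Change: 291,427 − 241,848 = 49,579.
Relative to the original: 49,579 ÷ 241,848 ≈ 20.5%.
So the cell count increased by 20.5%.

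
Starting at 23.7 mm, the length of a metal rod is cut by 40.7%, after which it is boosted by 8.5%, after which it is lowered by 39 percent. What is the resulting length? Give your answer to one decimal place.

Each change multiplies by a factor: 0.593 × 1.085 × 0.61 = 0.39247705.
23.7 × 0.39247705 = 9.301706085 ≈ 9.3.

9.3 mm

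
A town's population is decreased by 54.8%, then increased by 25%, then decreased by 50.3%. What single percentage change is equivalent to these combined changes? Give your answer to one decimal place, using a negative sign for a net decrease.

-71.9%

A 54.8% decrease multiplies by 0.452.
Then a 25% increase: 0.452 × 1.25 = 0.565.
Then a 50.3% decrease: 0.565 × 0.497 = 0.280805.
Overall factor 0.280805, i.e. -71.9%.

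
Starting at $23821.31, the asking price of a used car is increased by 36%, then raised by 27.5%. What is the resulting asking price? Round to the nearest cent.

After the 36% increase: $23821.31 × 1.36 = $32396.9816.
Apply the 27.5% increase: $32396.9816 × 1.275 = $41306.15154 ≈ $41306.15.

$41306.15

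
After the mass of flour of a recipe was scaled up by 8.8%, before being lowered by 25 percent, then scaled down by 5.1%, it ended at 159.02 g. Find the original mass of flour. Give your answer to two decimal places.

205.35 g

Undoing the 5.1% decrease: 159.02 ÷ 0.949 ≈ 167.565859.
Undoing the 25% decrease: 167.565859 ÷ 0.75 ≈ 223.421145.
Undoing the 8.8% increase: 223.421145 ÷ 1.088 ≈ 205.35 g.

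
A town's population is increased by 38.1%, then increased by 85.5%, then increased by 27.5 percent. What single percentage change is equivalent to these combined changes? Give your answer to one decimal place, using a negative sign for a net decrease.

The combined multiplier is 1.381 × 1.855 × 1.275 = 3.266237625.
That corresponds to an increase of 226.6%.

226.6%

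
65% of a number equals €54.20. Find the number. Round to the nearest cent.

€83.38

€54.20 ÷ 0.65 ≈ €83.38.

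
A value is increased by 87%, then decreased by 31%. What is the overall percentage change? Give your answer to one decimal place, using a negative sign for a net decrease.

29.0%

An 87% increase multiplies by 1.87.
Then a 31% decrease: 1.87 × 0.69 = 1.2903.
Overall factor 1.2903, i.e. 29.0%.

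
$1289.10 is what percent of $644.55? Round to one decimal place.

200.0%

$1289.10 ÷ $644.55 = 200.0%.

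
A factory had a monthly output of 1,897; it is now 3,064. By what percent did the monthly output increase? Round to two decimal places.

61.52%

Change: 3,064 − 1,897 = 1,167.
Relative to the original: 1,167 ÷ 1,897 ≈ 61.52%.
So the monthly output increased by 61.52%.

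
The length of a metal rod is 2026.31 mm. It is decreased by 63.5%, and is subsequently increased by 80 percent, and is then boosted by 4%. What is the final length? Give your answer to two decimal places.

1384.54 mm

Each change multiplies by a factor: 0.365 × 1.8 × 1.04 = 0.68328.
2026.31 × 0.68328 = 1384.5370968 ≈ 1384.54.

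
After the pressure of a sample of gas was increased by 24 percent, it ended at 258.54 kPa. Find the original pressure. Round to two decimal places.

The overall multiplier applied was 1.24.
So the original pressure was 258.54 ÷ 1.24 = 208.50 kPa.

208.50 kPa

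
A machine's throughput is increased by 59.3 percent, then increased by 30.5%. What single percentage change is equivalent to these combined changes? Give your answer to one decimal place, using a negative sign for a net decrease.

A 59.3% increase multiplies by 1.593.
Then a 30.5% increase: 1.593 × 1.305 = 2.078865.
Overall factor 2.078865, i.e. 107.9%.

107.9%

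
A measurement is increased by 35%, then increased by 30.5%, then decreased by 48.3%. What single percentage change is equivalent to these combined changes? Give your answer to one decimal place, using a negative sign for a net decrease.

-8.9%

The combined multiplier is 1.35 × 1.305 × 0.517 = 0.91082475.
That corresponds to a decrease of 8.9%.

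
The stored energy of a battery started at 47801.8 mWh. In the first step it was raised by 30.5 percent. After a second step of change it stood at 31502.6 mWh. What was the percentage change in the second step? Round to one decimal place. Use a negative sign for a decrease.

After the first step: 47801.8 × 1.305 = 62381.349.
Second-step multiplier: 31502.6 ÷ 62381.349 ≈ 0.505.
That is a change of -49.5%.

-49.5%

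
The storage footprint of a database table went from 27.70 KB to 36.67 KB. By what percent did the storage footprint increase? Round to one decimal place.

Change: 36.67 − 27.70 = 8.97.
Relative to the original: 8.97 ÷ 27.70 ≈ 32.4%.
So the storage footprint increased by 32.4%.

32.4%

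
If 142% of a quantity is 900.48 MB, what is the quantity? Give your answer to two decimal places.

900.48 MB ÷ 1.42 ≈ 634.14 MB.

634.14 MB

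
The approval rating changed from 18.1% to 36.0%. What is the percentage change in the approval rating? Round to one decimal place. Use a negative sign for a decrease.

98.9%

The change is 36.0 − 18.1 = 17.9 percentage points.
Relative to the original 18.1%, that is 17.9 ÷ 18.1 ≈ 98.9%.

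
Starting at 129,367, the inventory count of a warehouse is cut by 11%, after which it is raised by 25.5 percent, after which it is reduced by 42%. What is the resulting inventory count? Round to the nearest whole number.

83,808

Each change multiplies by a factor: 0.89 × 1.255 × 0.58 = 0.647831.
129,367 × 0.647831 = 83807.952977 ≈ 83,808.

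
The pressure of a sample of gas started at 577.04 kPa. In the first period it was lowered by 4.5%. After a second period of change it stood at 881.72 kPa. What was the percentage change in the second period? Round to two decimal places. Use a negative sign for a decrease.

After the first period: 577.04 × 0.955 = 551.0732.
Second-period multiplier: 881.72 ÷ 551.0732 ≈ 1.600005.
That is a change of 60.00%.

60.00%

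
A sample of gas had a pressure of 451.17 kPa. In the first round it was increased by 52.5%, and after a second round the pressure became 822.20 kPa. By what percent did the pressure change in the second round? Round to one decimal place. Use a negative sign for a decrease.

After the first round: 451.17 × 1.525 = 688.03425.
Second-round multiplier: 822.20 ÷ 688.03425 ≈ 1.195.
That is a change of 19.5%.

19.5%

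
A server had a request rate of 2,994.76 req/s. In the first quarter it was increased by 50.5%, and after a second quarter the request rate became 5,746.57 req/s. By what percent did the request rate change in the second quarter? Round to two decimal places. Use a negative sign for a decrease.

27.50%

After the first quarter: 2,994.76 × 1.505 = 4507.1138.
Second-quarter multiplier: 5,746.57 ÷ 4507.1138 ≈ 1.275.
That is a change of 27.50%.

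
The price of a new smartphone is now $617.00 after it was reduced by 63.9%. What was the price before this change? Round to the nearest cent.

The overall multiplier applied was 0.361.
So the original price was $617.00 ÷ 0.361 ≈ $1,709.14.

$1,709.14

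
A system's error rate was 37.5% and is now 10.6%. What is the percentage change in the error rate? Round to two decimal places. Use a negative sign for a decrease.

-71.73%

The change is 10.6 − 37.5 = -26.9 percentage points.
Relative to the original 37.5%, that is -26.9 ÷ 37.5 ≈ -71.73%.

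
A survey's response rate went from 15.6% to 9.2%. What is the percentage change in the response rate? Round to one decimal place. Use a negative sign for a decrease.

The change is 9.2 − 15.6 = -6.4 percentage points.
Relative to the original 15.6%, that is -6.4 ÷ 15.6 ≈ -41.0%.

-41.0%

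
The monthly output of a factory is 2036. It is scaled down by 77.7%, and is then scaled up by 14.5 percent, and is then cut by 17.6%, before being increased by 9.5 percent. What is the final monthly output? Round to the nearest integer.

469

Apply the 77.7% decrease: 2036 × 0.223 = 454.028.
14.5% increase: 454.028 × 1.145 = 519.86206.
After the 17.6% decrease: 519.86206 × 0.824 = 428.36633744.
9.5% increase: 428.36633744 × 1.095 = 469.0611394968 ≈ 469.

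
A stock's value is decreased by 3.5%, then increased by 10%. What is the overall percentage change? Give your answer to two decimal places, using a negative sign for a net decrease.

6.15%

The combined multiplier is 0.965 × 1.1 = 1.0615.
That corresponds to an increase of 6.15%.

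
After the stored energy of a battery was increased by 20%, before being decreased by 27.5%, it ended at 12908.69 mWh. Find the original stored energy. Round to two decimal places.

The overall multiplier applied was 1.2 × 0.725 = 0.87.
So the original stored energy was 12908.69 ÷ 0.87 ≈ 14837.57 mWh.

14837.57 mWh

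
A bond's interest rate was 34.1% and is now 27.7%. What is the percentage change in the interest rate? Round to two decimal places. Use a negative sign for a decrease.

-18.77%

The change is 27.7 − 34.1 = -6.4 percentage points.
Relative to the original 34.1%, that is -6.4 ÷ 34.1 ≈ -18.77%.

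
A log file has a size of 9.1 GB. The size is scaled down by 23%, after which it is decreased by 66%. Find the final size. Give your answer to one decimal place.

23% decrease: 9.1 × 0.77 = 7.007.
After the 66% decrease: 7.007 × 0.34 = 2.38238 ≈ 2.4.

2.4 GB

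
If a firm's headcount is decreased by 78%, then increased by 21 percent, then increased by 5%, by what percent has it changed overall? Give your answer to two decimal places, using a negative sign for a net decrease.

-72.05%

A 78% decrease multiplies by 0.22.
Then a 21% increase: 0.22 × 1.21 = 0.2662.
Then a 5% increase: 0.2662 × 1.05 = 0.27951.
Overall factor 0.27951, i.e. -72.05%.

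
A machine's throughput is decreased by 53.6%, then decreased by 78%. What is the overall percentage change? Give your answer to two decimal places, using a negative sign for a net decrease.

-89.79%

A 53.6% decrease multiplies by 0.464.
Then a 78% decrease: 0.464 × 0.22 = 0.10208.
Overall factor 0.10208, i.e. -89.79%.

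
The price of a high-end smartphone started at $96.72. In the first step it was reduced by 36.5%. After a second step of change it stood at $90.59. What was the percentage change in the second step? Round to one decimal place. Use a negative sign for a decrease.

47.5%

After the first step: $96.72 × 0.635 = $61.4172.
Second-step multiplier: $90.59 ÷ $61.4172 ≈ 1.47499.
That is a change of 47.5%.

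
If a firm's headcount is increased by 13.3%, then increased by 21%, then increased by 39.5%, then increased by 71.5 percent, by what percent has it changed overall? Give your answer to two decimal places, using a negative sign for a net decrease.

A 13.3% increase multiplies by 1.133.
Then a 21% increase: 1.133 × 1.21 = 1.37093.
Then a 39.5% increase: 1.37093 × 1.395 = 1.91244735.
Then a 71.5% increase: 1.91244735 × 1.715 = 3.27984720525.
Overall factor 3.27984720525, i.e. 227.98%.

227.98%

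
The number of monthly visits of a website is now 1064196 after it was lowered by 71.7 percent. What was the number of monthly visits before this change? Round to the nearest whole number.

The overall multiplier applied was 0.283.
So the original number of monthly visits was 1064196 ÷ 0.283 ≈ 3760410.

3760410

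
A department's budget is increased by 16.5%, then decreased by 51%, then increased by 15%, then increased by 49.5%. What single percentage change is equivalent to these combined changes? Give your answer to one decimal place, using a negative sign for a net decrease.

A 16.5% increase multiplies by 1.165.
Then a 51% decrease: 1.165 × 0.49 = 0.57085.
Then a 15% increase: 0.57085 × 1.15 = 0.6564775.
Then a 49.5% increase: 0.6564775 × 1.495 = 0.9814338625.
Overall factor 0.9814338625, i.e. -1.9%.

-1.9%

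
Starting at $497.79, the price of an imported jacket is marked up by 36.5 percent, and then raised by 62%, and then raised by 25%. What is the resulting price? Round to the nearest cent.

$1375.95

Each change multiplies by a factor: 1.365 × 1.62 × 1.25 = 2.764125.
$497.79 × 2.764125 = $1375.95378375 ≈ $1375.95.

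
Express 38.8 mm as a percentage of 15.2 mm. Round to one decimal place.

38.8 mm ÷ 15.2 mm ≈ 255.3%.

255.3%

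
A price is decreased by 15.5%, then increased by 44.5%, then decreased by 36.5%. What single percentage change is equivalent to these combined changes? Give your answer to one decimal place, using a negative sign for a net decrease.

The combined multiplier is 0.845 × 1.445 × 0.635 = 0.775350875.
That corresponds to a decrease of 22.5%.

-22.5%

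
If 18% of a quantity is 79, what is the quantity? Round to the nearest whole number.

439

79 ÷ 0.18 ≈ 439.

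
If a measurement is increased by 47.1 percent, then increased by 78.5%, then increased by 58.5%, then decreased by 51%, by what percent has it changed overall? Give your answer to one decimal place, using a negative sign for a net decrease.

A 47.1% increase multiplies by 1.471.
Then a 78.5% increase: 1.471 × 1.785 = 2.625735.
Then a 58.5% increase: 2.625735 × 1.585 = 4.161789975.
Then a 51% decrease: 4.161789975 × 0.49 = 2.03927708775.
Overall factor 2.03927708775, i.e. 103.9%.

103.9%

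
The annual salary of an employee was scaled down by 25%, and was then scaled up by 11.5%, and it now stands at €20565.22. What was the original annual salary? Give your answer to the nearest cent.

€24592.19

The overall multiplier applied was 0.75 × 1.115 = 0.83625.
So the original annual salary was €20565.22 ÷ 0.83625 ≈ €24592.19.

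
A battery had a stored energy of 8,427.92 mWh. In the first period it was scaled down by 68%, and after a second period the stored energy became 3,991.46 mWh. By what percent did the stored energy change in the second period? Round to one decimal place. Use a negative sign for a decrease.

48.0%

After the first period: 8,427.92 × 0.32 = 2696.9344.
Second-period multiplier: 3,991.46 ÷ 2696.9344 ≈ 1.48.
That is a change of 48.0%.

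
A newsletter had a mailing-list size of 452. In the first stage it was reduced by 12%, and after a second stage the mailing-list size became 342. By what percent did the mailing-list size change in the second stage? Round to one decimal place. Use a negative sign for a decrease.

After the first stage: 452 × 0.88 = 397.76.
Second-stage multiplier: 342 ÷ 397.76 ≈ 0.85981.
That is a change of -14.0%.

-14.0%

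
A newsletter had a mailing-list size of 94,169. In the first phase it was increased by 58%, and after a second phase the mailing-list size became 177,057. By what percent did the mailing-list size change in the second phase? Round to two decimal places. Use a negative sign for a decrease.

After the first phase: 94,169 × 1.58 = 148787.02.
Second-phase multiplier: 177,057 ÷ 148787.02 ≈ 1.190003.
That is a change of 19.00%.

19.00%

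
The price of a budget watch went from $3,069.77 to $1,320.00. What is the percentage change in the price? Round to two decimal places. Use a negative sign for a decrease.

-57.00%

Change: $1,320.00 − $3,069.77 = -$1,749.77.
Relative to the original: -$1,749.77 ÷ $3,069.77 ≈ -57.00%.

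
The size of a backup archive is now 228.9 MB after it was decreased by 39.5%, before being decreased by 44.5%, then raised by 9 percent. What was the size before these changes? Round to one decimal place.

625.4 MB

The overall multiplier applied was 0.605 × 0.555 × 1.09 = 0.36599475.
So the original size was 228.9 ÷ 0.36599475 ≈ 625.4 MB.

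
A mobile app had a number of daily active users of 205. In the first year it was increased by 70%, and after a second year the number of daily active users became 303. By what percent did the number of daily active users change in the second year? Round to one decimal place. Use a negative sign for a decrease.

After the first year: 205 × 1.7 = 348.5.
Second-year multiplier: 303 ÷ 348.5 ≈ 0.86944.
That is a change of -13.1%.

-13.1%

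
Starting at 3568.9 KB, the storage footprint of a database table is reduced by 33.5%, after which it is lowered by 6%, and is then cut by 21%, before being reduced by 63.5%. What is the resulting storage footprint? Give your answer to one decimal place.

Apply the 33.5% decrease: 3568.9 × 0.665 = 2373.3185.
6% decrease: 2373.3185 × 0.94 = 2230.91939.
Apply the 21% decrease: 2230.91939 × 0.79 = 1762.4263181.
After the 63.5% decrease: 1762.4263181 × 0.365 = 643.2856061065 ≈ 643.3.

643.3 KB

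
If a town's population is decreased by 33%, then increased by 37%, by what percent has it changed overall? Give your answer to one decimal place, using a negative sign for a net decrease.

-8.2%

A 33% decrease multiplies by 0.67.
Then a 37% increase: 0.67 × 1.37 = 0.9179.
Overall factor 0.9179, i.e. -8.2%.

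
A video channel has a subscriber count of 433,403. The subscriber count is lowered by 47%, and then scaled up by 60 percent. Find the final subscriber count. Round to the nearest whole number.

Each change multiplies by a factor: 0.53 × 1.6 = 0.848.
433,403 × 0.848 = 367525.744 ≈ 367,526.

367,526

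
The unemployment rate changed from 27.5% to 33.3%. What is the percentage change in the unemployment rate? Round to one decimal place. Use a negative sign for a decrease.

The change is 33.3 − 27.5 = 5.8 percentage points.
Relative to the original 27.5%, that is 5.8 ÷ 27.5 ≈ 21.1%.

21.1%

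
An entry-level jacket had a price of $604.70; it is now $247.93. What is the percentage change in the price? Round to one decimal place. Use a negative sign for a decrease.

-59.0%

Change: $247.93 − $604.70 = -$356.77.
Relative to the original: -$356.77 ÷ $604.70 ≈ -59.0%.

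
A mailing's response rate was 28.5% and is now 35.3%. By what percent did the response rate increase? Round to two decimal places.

23.86%

The change is 35.3 − 28.5 = 6.8 percentage points.
Relative to the original 28.5%, that is 6.8 ÷ 28.5 ≈ 23.86%.
So the response rate rose by 23.86%.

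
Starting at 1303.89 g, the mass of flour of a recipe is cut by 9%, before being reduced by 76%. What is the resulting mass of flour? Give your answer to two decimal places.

284.77 g

9% decrease: 1303.89 × 0.91 = 1186.5399.
76% decrease: 1186.5399 × 0.24 = 284.769576 ≈ 284.77.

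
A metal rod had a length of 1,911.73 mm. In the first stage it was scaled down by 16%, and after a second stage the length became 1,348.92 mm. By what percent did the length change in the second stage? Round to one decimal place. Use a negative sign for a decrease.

-16.0%

After the first stage: 1,911.73 × 0.84 = 1605.8532.
Second-stage multiplier: 1,348.92 ÷ 1605.8532 ≈ 0.84.
That is a change of -16.0%.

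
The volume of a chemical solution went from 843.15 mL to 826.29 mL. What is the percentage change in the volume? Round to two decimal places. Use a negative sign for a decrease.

-2.00%

Change: 826.29 − 843.15 = -16.86.
Relative to the original: -16.86 ÷ 843.15 ≈ -2.00%.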